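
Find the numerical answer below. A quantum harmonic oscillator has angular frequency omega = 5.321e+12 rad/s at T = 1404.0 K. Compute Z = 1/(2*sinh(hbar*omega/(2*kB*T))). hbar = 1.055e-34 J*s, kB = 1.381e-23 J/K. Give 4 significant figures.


Step 1: Compute x = hbar*omega/(kB*T) = 1.055e-34*5.321e+12/(1.381e-23*1404.0) = 0.02895
Step 2: x/2 = 0.01448
Step 3: sinh(x/2) = 0.01448
Step 4: Z = 1/(2*0.01448) = 34.54

34.54


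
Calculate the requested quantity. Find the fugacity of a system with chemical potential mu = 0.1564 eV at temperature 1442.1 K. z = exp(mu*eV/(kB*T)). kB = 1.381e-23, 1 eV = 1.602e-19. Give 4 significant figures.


Step 1: Convert mu to Joules: 0.1564*1.602e-19 = 2.506e-20 J
Step 2: kB*T = 1.381e-23*1442.1 = 1.992e-20 J
Step 3: mu/(kB*T) = 1.258
Step 4: z = exp(1.258) = 3.519

3.519


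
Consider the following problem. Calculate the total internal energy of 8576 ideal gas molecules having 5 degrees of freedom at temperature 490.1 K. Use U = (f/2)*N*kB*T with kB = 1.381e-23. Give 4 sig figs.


Step 1: f/2 = 5/2 = 2.5
Step 2: N*kB*T = 8576*1.381e-23*490.1 = 5.804e-17
Step 3: U = 2.5 * 5.804e-17 = 1.451e-16 J

1.451e-16


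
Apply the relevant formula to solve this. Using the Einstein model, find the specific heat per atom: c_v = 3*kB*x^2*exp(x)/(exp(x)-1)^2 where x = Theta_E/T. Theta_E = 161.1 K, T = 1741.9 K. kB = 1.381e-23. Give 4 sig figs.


Step 1: x = Theta_E/T = 161.1/1741.9 = 0.09249
Step 2: x^2 = 0.008554
Step 3: exp(x) = 1.097
Step 4: c_v = 3*1.381e-23*0.008554*1.097/(1.097-1)^2 = 4.14e-23

4.14e-23


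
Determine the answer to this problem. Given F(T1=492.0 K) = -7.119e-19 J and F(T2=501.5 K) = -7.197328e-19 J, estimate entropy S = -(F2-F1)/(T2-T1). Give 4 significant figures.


Step 1: dF = F2 - F1 = -7.197328e-19 - (-7.119e-19) = -7.8328e-21 J
Step 2: dT = T2 - T1 = 501.5 - 492.0 = 9.5 K
Step 3: S = -dF/dT = -(-7.8328e-21)/9.5 = 8.245e-22 J/K

8.245e-22


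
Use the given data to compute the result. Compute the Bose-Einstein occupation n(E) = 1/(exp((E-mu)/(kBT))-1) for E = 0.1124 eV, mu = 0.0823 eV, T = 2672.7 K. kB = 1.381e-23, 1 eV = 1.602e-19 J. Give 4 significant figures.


Step 1: (E - mu) = 0.0301 eV
Step 2: x = (E-mu)*eV/(kB*T) = 0.0301*1.602e-19/(1.381e-23*2672.7) = 0.1306
Step 3: exp(x) = 1.14
Step 4: n = 1/(exp(x)-1) = 7.165

7.165


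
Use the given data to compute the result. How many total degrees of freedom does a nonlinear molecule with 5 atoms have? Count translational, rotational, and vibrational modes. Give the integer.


Step 1: Translational DOF = 3
Step 2: Rotational DOF (nonlinear) = 3
Step 3: Vibrational DOF = 3*5 - 6 = 9
Step 4: Total = 3 + 3 + 9 = 15

15


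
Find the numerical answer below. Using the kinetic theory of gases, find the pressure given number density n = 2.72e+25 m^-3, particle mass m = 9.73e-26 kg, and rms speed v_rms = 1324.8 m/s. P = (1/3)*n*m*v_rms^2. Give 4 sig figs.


Step 1: v_rms^2 = 1324.8^2 = 1.755e+06
Step 2: n*m = 2.72e+25*9.73e-26 = 2.647
Step 3: P = (1/3)*2.647*1.755e+06 = 1.548e+06 Pa

1.548e+06


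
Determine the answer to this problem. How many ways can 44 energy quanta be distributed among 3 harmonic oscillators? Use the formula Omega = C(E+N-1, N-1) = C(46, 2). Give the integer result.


Step 1: Use binomial coefficient C(46, 2)
Step 2: Numerator = 46! / 44!
Step 3: Denominator = 2!
Step 4: Omega = 1035

1035


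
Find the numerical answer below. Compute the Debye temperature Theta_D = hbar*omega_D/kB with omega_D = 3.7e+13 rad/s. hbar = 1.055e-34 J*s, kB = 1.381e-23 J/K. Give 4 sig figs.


Step 1: hbar*omega_D = 1.055e-34 * 3.7e+13 = 3.903e-21 J
Step 2: Theta_D = 3.903e-21 / 1.381e-23
Step 3: Theta_D = 282.7 K

282.7


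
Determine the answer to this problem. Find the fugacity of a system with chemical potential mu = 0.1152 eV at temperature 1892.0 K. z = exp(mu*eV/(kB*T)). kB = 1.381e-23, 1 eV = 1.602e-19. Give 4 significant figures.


Step 1: Convert mu to Joules: 0.1152*1.602e-19 = 1.846e-20 J
Step 2: kB*T = 1.381e-23*1892.0 = 2.613e-20 J
Step 3: mu/(kB*T) = 0.7063
Step 4: z = exp(0.7063) = 2.027

2.027


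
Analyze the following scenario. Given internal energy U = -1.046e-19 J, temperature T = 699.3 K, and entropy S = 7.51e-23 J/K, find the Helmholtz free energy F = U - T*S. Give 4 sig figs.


Step 1: T*S = 699.3 * 7.51e-23 = 5.252e-20 J
Step 2: F = U - T*S = -1.046e-19 - 5.252e-20
Step 3: F = -1.571e-19 J

-1.571e-19


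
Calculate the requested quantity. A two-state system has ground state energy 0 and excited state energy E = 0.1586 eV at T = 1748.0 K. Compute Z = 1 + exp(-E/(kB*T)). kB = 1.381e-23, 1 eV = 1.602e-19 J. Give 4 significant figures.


Step 1: Compute beta*E = E*eV/(kB*T) = 0.1586*1.602e-19/(1.381e-23*1748.0) = 1.053
Step 2: exp(-beta*E) = exp(-1.053) = 0.3491
Step 3: Z = 1 + 0.3491 = 1.349

1.349


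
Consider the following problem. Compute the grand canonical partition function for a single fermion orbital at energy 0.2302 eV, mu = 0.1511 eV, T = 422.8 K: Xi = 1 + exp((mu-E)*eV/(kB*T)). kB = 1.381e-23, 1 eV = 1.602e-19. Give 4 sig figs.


Step 1: (mu - E) = 0.1511 - 0.2302 = -0.0791 eV
Step 2: x = (mu-E)*eV/(kB*T) = -0.0791*1.602e-19/(1.381e-23*422.8) = -2.17
Step 3: exp(x) = 0.1141
Step 4: Xi = 1 + 0.1141 = 1.114

1.114


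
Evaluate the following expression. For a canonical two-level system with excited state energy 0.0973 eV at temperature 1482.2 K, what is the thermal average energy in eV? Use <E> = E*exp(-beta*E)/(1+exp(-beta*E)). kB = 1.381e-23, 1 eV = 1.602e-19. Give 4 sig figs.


Step 1: beta*E = 0.0973*1.602e-19/(1.381e-23*1482.2) = 0.7615
Step 2: exp(-beta*E) = 0.467
Step 3: <E> = 0.0973*0.467/(1+0.467) = 0.03097 eV

0.03097


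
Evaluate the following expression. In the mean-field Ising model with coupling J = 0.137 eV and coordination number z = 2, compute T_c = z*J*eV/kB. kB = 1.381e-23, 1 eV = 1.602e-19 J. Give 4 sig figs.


Step 1: z*J = 2*0.137 = 0.274 eV
Step 2: Convert to Joules: 0.274*1.602e-19 = 4.389e-20 J
Step 3: T_c = 4.389e-20 / 1.381e-23 = 3178 K

3178


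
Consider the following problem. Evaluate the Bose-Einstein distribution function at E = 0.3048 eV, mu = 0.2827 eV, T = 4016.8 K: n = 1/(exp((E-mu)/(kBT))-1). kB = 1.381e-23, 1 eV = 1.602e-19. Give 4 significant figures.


Step 1: (E - mu) = 0.0221 eV
Step 2: x = (E-mu)*eV/(kB*T) = 0.0221*1.602e-19/(1.381e-23*4016.8) = 0.06382
Step 3: exp(x) = 1.066
Step 4: n = 1/(exp(x)-1) = 15.17

15.17


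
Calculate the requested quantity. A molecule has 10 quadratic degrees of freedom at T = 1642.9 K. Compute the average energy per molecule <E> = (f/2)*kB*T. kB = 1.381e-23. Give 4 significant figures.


Step 1: f/2 = 10/2 = 5
Step 2: kB*T = 1.381e-23 * 1642.9 = 2.269e-20
Step 3: <E> = 5 * 2.269e-20 = 1.134e-19 J

1.134e-19


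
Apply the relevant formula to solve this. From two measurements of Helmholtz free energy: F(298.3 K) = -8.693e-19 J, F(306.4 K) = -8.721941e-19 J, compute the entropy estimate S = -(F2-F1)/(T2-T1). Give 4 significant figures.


Step 1: dF = F2 - F1 = -8.721941e-19 - (-8.693e-19) = -2.8941e-21 J
Step 2: dT = T2 - T1 = 306.4 - 298.3 = 8.1 K
Step 3: S = -dF/dT = -(-2.8941e-21)/8.1 = 3.573e-22 J/K

3.573e-22


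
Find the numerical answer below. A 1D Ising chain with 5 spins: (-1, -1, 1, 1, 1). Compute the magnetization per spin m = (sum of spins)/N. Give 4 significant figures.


Step 1: Count up spins (+1): 3, down spins (-1): 2
Step 2: Total magnetization M = 3 - 2 = 1
Step 3: m = M/N = 1/5 = 0.2

0.2


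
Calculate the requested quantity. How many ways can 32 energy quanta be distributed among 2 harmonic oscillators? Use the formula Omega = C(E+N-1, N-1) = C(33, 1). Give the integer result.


Step 1: Use binomial coefficient C(33, 1)
Step 2: Numerator = 33! / 32!
Step 3: Denominator = 1!
Step 4: Omega = 33

33


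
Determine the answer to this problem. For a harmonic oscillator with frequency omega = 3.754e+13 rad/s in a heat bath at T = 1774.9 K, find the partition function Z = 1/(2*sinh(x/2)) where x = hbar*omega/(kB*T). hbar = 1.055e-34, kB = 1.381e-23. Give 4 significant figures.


Step 1: Compute x = hbar*omega/(kB*T) = 1.055e-34*3.754e+13/(1.381e-23*1774.9) = 0.1616
Step 2: x/2 = 0.08079
Step 3: sinh(x/2) = 0.08088
Step 4: Z = 1/(2*0.08088) = 6.182

6.182


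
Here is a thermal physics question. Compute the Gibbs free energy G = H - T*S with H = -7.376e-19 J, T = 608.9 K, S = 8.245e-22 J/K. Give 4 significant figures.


Step 1: T*S = 608.9 * 8.245e-22 = 5.02e-19 J
Step 2: G = H - T*S = -7.376e-19 - 5.02e-19
Step 3: G = -1.24e-18 J

-1.24e-18


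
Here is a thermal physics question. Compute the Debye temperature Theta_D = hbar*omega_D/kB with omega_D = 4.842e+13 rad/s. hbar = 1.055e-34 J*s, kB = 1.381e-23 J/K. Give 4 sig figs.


Step 1: hbar*omega_D = 1.055e-34 * 4.842e+13 = 5.108e-21 J
Step 2: Theta_D = 5.108e-21 / 1.381e-23
Step 3: Theta_D = 369.9 K

369.9


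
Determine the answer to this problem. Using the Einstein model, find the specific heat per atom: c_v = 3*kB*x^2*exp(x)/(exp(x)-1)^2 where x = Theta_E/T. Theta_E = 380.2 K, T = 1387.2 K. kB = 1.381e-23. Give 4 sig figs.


Step 1: x = Theta_E/T = 380.2/1387.2 = 0.2741
Step 2: x^2 = 0.07512
Step 3: exp(x) = 1.315
Step 4: c_v = 3*1.381e-23*0.07512*1.315/(1.315-1)^2 = 4.117e-23

4.117e-23


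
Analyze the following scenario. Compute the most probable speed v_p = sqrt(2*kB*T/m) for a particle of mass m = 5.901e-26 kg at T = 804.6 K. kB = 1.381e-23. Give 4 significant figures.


Step 1: Numerator = 2*kB*T = 2*1.381e-23*804.6 = 2.222e-20
Step 2: Ratio = 2.222e-20 / 5.901e-26 = 3.766e+05
Step 3: v_p = sqrt(3.766e+05) = 613.7 m/s

613.7


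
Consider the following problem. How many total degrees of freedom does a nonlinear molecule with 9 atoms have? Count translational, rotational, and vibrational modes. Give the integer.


Step 1: Translational DOF = 3
Step 2: Rotational DOF (nonlinear) = 3
Step 3: Vibrational DOF = 3*9 - 6 = 21
Step 4: Total = 3 + 3 + 21 = 27

27


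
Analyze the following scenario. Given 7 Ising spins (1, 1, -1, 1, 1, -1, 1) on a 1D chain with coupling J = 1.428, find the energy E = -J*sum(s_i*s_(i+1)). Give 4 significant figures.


Step 1: Nearest-neighbor products: 1, -1, -1, 1, -1, -1
Step 2: Sum of products = -2
Step 3: E = -1.428 * -2 = 2.856

2.856


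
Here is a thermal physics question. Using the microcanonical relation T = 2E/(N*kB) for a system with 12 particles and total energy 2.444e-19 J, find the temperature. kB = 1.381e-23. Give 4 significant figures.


Step 1: Numerator = 2*E = 2*2.444e-19 = 4.888e-19 J
Step 2: Denominator = N*kB = 12*1.381e-23 = 1.657e-22
Step 3: T = 4.888e-19 / 1.657e-22 = 2950 K

2950


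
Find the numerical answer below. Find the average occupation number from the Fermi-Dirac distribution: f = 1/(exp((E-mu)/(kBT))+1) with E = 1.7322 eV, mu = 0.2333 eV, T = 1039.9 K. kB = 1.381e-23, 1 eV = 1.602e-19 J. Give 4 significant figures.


Step 1: (E - mu) = 1.7322 - 0.2333 = 1.499 eV
Step 2: Convert: (E-mu)*eV = 2.401e-19 J
Step 3: x = (E-mu)*eV/(kB*T) = 16.72
Step 4: f = 1/(exp(16.72)+1) = 5.475e-08

5.475e-08


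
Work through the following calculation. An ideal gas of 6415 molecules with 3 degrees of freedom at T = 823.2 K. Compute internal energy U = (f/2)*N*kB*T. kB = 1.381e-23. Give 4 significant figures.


Step 1: f/2 = 3/2 = 1.5
Step 2: N*kB*T = 6415*1.381e-23*823.2 = 7.293e-17
Step 3: U = 1.5 * 7.293e-17 = 1.094e-16 J

1.094e-16


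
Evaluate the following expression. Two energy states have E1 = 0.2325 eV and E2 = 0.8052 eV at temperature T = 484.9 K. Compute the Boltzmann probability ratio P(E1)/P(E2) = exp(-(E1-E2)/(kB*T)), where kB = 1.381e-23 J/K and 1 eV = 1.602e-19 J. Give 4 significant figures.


Step 1: Compute energy difference dE = E1 - E2 = 0.2325 - 0.8052 = -0.5727 eV
Step 2: Convert to Joules: dE_J = -0.5727 * 1.602e-19 = -9.175e-20 J
Step 3: Compute exponent = -dE_J / (kB * T) = -(-9.175e-20) / (1.381e-23 * 484.9) = 13.7
Step 4: P(E1)/P(E2) = exp(13.7) = 8.916e+05

8.916e+05


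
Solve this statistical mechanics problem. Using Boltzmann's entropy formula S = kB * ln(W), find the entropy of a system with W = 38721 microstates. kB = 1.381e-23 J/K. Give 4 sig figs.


Step 1: ln(W) = ln(38721) = 10.56
Step 2: S = kB * ln(W) = 1.381e-23 * 10.56
Step 3: S = 1.459e-22 J/K

1.459e-22


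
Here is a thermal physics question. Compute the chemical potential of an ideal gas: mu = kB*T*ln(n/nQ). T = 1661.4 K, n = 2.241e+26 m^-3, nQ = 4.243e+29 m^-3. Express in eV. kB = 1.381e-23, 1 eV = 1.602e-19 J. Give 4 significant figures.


Step 1: n/nQ = 2.241e+26/4.243e+29 = 0.0005282
Step 2: ln(n/nQ) = -7.546
Step 3: mu = kB*T*ln(n/nQ) = 2.294e-20*-7.546 = -1.731e-19 J
Step 4: Convert to eV: -1.731e-19/1.602e-19 = -1.081 eV

-1.081


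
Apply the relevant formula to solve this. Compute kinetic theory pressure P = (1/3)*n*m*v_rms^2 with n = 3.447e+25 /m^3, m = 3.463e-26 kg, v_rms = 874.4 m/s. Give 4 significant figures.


Step 1: v_rms^2 = 874.4^2 = 7.646e+05
Step 2: n*m = 3.447e+25*3.463e-26 = 1.194
Step 3: P = (1/3)*1.194*7.646e+05 = 3.042e+05 Pa

3.042e+05


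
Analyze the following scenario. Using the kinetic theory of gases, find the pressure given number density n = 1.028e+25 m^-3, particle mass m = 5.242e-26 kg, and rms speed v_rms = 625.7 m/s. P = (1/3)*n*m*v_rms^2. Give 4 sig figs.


Step 1: v_rms^2 = 625.7^2 = 3.915e+05
Step 2: n*m = 1.028e+25*5.242e-26 = 0.5389
Step 3: P = (1/3)*0.5389*3.915e+05 = 7.032e+04 Pa

7.032e+04


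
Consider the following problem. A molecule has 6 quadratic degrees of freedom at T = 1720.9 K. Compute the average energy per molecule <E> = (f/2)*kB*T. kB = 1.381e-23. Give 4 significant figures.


Step 1: f/2 = 6/2 = 3
Step 2: kB*T = 1.381e-23 * 1720.9 = 2.377e-20
Step 3: <E> = 3 * 2.377e-20 = 7.13e-20 J

7.13e-20


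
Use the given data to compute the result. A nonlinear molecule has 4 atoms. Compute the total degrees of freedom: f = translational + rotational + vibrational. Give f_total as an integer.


Step 1: Translational DOF = 3
Step 2: Rotational DOF (nonlinear) = 3
Step 3: Vibrational DOF = 3*4 - 6 = 6
Step 4: Total = 3 + 3 + 6 = 12

12


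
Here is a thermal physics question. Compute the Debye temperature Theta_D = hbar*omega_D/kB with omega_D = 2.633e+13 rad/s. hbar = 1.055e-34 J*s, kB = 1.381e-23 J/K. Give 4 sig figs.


Step 1: hbar*omega_D = 1.055e-34 * 2.633e+13 = 2.778e-21 J
Step 2: Theta_D = 2.778e-21 / 1.381e-23
Step 3: Theta_D = 201.1 K

201.1


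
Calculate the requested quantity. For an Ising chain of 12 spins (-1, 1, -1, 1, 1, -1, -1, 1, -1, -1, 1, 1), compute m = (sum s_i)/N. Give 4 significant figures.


Step 1: Count up spins (+1): 6, down spins (-1): 6
Step 2: Total magnetization M = 6 - 6 = 0
Step 3: m = M/N = 0/12 = 0

0


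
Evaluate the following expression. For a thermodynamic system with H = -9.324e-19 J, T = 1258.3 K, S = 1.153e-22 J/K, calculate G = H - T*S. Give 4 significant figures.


Step 1: T*S = 1258.3 * 1.153e-22 = 1.451e-19 J
Step 2: G = H - T*S = -9.324e-19 - 1.451e-19
Step 3: G = -1.077e-18 J

-1.077e-18


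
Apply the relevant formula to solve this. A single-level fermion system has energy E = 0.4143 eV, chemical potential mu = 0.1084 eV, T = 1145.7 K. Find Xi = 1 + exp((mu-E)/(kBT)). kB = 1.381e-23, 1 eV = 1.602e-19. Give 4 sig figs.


Step 1: (mu - E) = 0.1084 - 0.4143 = -0.3059 eV
Step 2: x = (mu-E)*eV/(kB*T) = -0.3059*1.602e-19/(1.381e-23*1145.7) = -3.097
Step 3: exp(x) = 0.04517
Step 4: Xi = 1 + 0.04517 = 1.045

1.045


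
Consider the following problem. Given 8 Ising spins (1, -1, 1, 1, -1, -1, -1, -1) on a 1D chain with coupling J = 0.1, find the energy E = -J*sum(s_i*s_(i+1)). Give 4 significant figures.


Step 1: Nearest-neighbor products: -1, -1, 1, -1, 1, 1, 1
Step 2: Sum of products = 1
Step 3: E = -0.1 * 1 = -0.1

-0.1


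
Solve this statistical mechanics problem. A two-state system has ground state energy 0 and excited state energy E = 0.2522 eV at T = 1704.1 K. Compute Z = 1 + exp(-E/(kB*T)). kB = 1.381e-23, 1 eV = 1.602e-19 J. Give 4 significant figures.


Step 1: Compute beta*E = E*eV/(kB*T) = 0.2522*1.602e-19/(1.381e-23*1704.1) = 1.717
Step 2: exp(-beta*E) = exp(-1.717) = 0.1796
Step 3: Z = 1 + 0.1796 = 1.18

1.18


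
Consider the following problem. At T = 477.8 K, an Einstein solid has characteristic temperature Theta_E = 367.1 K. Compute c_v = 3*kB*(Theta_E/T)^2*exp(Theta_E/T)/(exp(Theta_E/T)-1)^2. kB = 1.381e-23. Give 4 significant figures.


Step 1: x = Theta_E/T = 367.1/477.8 = 0.7683
Step 2: x^2 = 0.5903
Step 3: exp(x) = 2.156
Step 4: c_v = 3*1.381e-23*0.5903*2.156/(2.156-1)^2 = 3.945e-23

3.945e-23


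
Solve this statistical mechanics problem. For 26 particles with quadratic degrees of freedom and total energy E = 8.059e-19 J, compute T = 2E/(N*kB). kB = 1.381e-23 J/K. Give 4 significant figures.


Step 1: Numerator = 2*E = 2*8.059e-19 = 1.612e-18 J
Step 2: Denominator = N*kB = 26*1.381e-23 = 3.591e-22
Step 3: T = 1.612e-18 / 3.591e-22 = 4489 K

4489


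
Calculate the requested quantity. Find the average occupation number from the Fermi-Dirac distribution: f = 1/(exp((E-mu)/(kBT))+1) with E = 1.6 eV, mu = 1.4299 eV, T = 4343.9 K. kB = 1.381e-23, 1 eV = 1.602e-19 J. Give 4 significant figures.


Step 1: (E - mu) = 1.6 - 1.4299 = 0.1701 eV
Step 2: Convert: (E-mu)*eV = 2.725e-20 J
Step 3: x = (E-mu)*eV/(kB*T) = 0.4542
Step 4: f = 1/(exp(0.4542)+1) = 0.3884

0.3884


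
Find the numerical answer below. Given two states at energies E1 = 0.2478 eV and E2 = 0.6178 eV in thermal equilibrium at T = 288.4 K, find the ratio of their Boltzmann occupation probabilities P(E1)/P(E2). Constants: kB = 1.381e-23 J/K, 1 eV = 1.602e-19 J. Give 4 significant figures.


Step 1: Compute energy difference dE = E1 - E2 = 0.2478 - 0.6178 = -0.37 eV
Step 2: Convert to Joules: dE_J = -0.37 * 1.602e-19 = -5.927e-20 J
Step 3: Compute exponent = -dE_J / (kB * T) = -(-5.927e-20) / (1.381e-23 * 288.4) = 14.88
Step 4: P(E1)/P(E2) = exp(14.88) = 2.907e+06

2.907e+06


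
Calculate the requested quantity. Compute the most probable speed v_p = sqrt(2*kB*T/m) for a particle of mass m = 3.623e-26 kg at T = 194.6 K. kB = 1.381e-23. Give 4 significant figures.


Step 1: Numerator = 2*kB*T = 2*1.381e-23*194.6 = 5.375e-21
Step 2: Ratio = 5.375e-21 / 3.623e-26 = 1.484e+05
Step 3: v_p = sqrt(1.484e+05) = 385.2 m/s

385.2


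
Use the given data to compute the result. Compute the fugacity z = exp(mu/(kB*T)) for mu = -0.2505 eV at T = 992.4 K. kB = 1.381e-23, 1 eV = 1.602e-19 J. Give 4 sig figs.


Step 1: Convert mu to Joules: -0.2505*1.602e-19 = -4.013e-20 J
Step 2: kB*T = 1.381e-23*992.4 = 1.371e-20 J
Step 3: mu/(kB*T) = -2.928
Step 4: z = exp(-2.928) = 0.0535

0.0535


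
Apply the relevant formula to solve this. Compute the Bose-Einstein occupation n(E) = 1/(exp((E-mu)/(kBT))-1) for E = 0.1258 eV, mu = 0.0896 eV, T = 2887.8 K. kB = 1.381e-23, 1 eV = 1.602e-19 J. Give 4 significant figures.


Step 1: (E - mu) = 0.0362 eV
Step 2: x = (E-mu)*eV/(kB*T) = 0.0362*1.602e-19/(1.381e-23*2887.8) = 0.1454
Step 3: exp(x) = 1.157
Step 4: n = 1/(exp(x)-1) = 6.389

6.389


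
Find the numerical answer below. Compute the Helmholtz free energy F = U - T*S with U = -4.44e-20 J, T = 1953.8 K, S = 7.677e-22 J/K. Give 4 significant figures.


Step 1: T*S = 1953.8 * 7.677e-22 = 1.5e-18 J
Step 2: F = U - T*S = -4.44e-20 - 1.5e-18
Step 3: F = -1.544e-18 J

-1.544e-18


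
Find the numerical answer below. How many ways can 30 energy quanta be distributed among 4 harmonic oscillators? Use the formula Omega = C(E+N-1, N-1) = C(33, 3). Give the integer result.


Step 1: Use binomial coefficient C(33, 3)
Step 2: Numerator = 33! / 30!
Step 3: Denominator = 3!
Step 4: Omega = 5456

5456


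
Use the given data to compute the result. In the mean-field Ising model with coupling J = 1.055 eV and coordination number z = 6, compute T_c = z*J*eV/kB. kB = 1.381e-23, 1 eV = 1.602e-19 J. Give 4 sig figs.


Step 1: z*J = 6*1.055 = 6.33 eV
Step 2: Convert to Joules: 6.33*1.602e-19 = 1.014e-18 J
Step 3: T_c = 1.014e-18 / 1.381e-23 = 7.343e+04 K

7.343e+04


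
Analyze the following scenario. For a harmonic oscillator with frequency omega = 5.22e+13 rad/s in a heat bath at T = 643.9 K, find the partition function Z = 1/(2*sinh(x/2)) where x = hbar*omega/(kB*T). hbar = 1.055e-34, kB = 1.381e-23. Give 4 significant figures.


Step 1: Compute x = hbar*omega/(kB*T) = 1.055e-34*5.22e+13/(1.381e-23*643.9) = 0.6193
Step 2: x/2 = 0.3097
Step 3: sinh(x/2) = 0.3146
Step 4: Z = 1/(2*0.3146) = 1.589

1.589


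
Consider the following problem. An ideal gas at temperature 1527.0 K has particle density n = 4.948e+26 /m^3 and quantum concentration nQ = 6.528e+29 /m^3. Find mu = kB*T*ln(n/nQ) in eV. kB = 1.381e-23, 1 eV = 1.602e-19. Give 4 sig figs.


Step 1: n/nQ = 4.948e+26/6.528e+29 = 0.000758
Step 2: ln(n/nQ) = -7.185
Step 3: mu = kB*T*ln(n/nQ) = 2.109e-20*-7.185 = -1.515e-19 J
Step 4: Convert to eV: -1.515e-19/1.602e-19 = -0.9458 eV

-0.9458


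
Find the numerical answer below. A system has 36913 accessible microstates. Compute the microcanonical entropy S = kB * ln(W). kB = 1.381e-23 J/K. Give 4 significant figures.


Step 1: ln(W) = ln(36913) = 10.52
Step 2: S = kB * ln(W) = 1.381e-23 * 10.52
Step 3: S = 1.452e-22 J/K

1.452e-22


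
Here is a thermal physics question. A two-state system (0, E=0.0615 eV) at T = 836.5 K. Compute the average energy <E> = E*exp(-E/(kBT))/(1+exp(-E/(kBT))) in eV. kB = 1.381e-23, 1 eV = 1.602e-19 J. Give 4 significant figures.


Step 1: beta*E = 0.0615*1.602e-19/(1.381e-23*836.5) = 0.8529
Step 2: exp(-beta*E) = 0.4262
Step 3: <E> = 0.0615*0.4262/(1+0.4262) = 0.01838 eV

0.01838


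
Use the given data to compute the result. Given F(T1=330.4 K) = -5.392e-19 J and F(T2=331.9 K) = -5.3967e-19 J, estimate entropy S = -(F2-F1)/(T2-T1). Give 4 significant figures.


Step 1: dF = F2 - F1 = -5.3967e-19 - (-5.392e-19) = -4.7e-22 J
Step 2: dT = T2 - T1 = 331.9 - 330.4 = 1.5 K
Step 3: S = -dF/dT = -(-4.7e-22)/1.5 = 3.133e-22 J/K

3.133e-22


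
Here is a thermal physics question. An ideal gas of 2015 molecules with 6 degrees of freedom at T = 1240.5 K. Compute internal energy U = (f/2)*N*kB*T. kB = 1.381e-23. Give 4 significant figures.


Step 1: f/2 = 6/2 = 3.0
Step 2: N*kB*T = 2015*1.381e-23*1240.5 = 3.452e-17
Step 3: U = 3.0 * 3.452e-17 = 1.036e-16 J

1.036e-16


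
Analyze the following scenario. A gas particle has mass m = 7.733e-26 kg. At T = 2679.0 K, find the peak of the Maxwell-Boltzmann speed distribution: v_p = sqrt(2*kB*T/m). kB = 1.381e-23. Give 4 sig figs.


Step 1: Numerator = 2*kB*T = 2*1.381e-23*2679.0 = 7.399e-20
Step 2: Ratio = 7.399e-20 / 7.733e-26 = 9.569e+05
Step 3: v_p = sqrt(9.569e+05) = 978.2 m/s

978.2


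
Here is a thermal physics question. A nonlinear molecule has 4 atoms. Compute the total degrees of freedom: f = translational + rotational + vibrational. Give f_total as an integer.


Step 1: Translational DOF = 3
Step 2: Rotational DOF (nonlinear) = 3
Step 3: Vibrational DOF = 3*4 - 6 = 6
Step 4: Total = 3 + 3 + 6 = 12

12


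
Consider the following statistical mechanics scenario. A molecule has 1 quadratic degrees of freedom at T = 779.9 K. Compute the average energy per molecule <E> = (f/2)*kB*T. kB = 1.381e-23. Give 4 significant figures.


Step 1: f/2 = 1/2 = 0.5
Step 2: kB*T = 1.381e-23 * 779.9 = 1.077e-20
Step 3: <E> = 0.5 * 1.077e-20 = 5.385e-21 J

5.385e-21


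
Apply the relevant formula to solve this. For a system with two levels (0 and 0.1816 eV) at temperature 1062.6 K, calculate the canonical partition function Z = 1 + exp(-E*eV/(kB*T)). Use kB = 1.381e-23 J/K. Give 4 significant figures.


Step 1: Compute beta*E = E*eV/(kB*T) = 0.1816*1.602e-19/(1.381e-23*1062.6) = 1.983
Step 2: exp(-beta*E) = exp(-1.983) = 0.1377
Step 3: Z = 1 + 0.1377 = 1.138

1.138


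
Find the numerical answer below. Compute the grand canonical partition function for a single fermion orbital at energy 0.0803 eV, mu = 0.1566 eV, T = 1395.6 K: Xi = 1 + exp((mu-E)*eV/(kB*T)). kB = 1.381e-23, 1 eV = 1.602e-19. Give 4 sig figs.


Step 1: (mu - E) = 0.1566 - 0.0803 = 0.0763 eV
Step 2: x = (mu-E)*eV/(kB*T) = 0.0763*1.602e-19/(1.381e-23*1395.6) = 0.6342
Step 3: exp(x) = 1.886
Step 4: Xi = 1 + 1.886 = 2.886

2.886


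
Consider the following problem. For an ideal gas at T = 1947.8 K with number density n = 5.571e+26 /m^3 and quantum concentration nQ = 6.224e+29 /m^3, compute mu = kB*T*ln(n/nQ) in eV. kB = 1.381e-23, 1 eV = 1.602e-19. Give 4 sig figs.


Step 1: n/nQ = 5.571e+26/6.224e+29 = 0.0008951
Step 2: ln(n/nQ) = -7.019
Step 3: mu = kB*T*ln(n/nQ) = 2.69e-20*-7.019 = -1.888e-19 J
Step 4: Convert to eV: -1.888e-19/1.602e-19 = -1.178 eV

-1.178


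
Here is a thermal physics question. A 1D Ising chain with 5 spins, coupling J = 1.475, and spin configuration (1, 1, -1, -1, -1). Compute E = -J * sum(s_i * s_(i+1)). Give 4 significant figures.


Step 1: Nearest-neighbor products: 1, -1, 1, 1
Step 2: Sum of products = 2
Step 3: E = -1.475 * 2 = -2.95

-2.95


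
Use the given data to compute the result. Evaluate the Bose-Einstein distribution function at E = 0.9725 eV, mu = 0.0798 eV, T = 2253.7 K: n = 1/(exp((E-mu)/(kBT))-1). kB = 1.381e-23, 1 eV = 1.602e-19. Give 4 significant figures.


Step 1: (E - mu) = 0.8927 eV
Step 2: x = (E-mu)*eV/(kB*T) = 0.8927*1.602e-19/(1.381e-23*2253.7) = 4.595
Step 3: exp(x) = 98.98
Step 4: n = 1/(exp(x)-1) = 0.01021

0.01021


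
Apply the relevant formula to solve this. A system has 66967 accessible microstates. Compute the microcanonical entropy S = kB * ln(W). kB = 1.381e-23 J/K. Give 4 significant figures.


Step 1: ln(W) = ln(66967) = 11.11
Step 2: S = kB * ln(W) = 1.381e-23 * 11.11
Step 3: S = 1.535e-22 J/K

1.535e-22


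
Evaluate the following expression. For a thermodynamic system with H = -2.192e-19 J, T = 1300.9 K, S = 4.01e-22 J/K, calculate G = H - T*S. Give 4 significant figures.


Step 1: T*S = 1300.9 * 4.01e-22 = 5.217e-19 J
Step 2: G = H - T*S = -2.192e-19 - 5.217e-19
Step 3: G = -7.409e-19 J

-7.409e-19


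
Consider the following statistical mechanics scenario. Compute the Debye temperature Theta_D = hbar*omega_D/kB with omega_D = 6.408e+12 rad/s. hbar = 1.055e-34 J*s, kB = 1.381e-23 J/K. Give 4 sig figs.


Step 1: hbar*omega_D = 1.055e-34 * 6.408e+12 = 6.76e-22 J
Step 2: Theta_D = 6.76e-22 / 1.381e-23
Step 3: Theta_D = 48.95 K

48.95


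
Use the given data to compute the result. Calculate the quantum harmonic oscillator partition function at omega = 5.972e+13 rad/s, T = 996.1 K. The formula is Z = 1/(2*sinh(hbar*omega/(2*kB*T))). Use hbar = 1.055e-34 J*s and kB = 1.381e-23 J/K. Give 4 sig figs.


Step 1: Compute x = hbar*omega/(kB*T) = 1.055e-34*5.972e+13/(1.381e-23*996.1) = 0.458
Step 2: x/2 = 0.229
Step 3: sinh(x/2) = 0.231
Step 4: Z = 1/(2*0.231) = 2.164

2.164


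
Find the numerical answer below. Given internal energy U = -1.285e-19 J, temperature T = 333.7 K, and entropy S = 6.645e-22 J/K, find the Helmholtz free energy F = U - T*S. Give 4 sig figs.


Step 1: T*S = 333.7 * 6.645e-22 = 2.217e-19 J
Step 2: F = U - T*S = -1.285e-19 - 2.217e-19
Step 3: F = -3.502e-19 J

-3.502e-19


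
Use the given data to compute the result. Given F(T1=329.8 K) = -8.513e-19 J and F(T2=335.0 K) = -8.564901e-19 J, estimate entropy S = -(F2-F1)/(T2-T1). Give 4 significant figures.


Step 1: dF = F2 - F1 = -8.564901e-19 - (-8.513e-19) = -5.1901e-21 J
Step 2: dT = T2 - T1 = 335.0 - 329.8 = 5.2 K
Step 3: S = -dF/dT = -(-5.1901e-21)/5.2 = 9.981e-22 J/K

9.981e-22


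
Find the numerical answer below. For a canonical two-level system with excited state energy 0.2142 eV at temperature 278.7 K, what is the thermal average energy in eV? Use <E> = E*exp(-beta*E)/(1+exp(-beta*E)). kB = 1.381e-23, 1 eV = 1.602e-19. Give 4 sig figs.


Step 1: beta*E = 0.2142*1.602e-19/(1.381e-23*278.7) = 8.916
Step 2: exp(-beta*E) = 0.0001343
Step 3: <E> = 0.2142*0.0001343/(1+0.0001343) = 2.876e-05 eV

2.876e-05


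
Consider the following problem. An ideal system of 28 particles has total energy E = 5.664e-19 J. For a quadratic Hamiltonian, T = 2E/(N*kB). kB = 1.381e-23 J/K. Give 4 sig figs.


Step 1: Numerator = 2*E = 2*5.664e-19 = 1.133e-18 J
Step 2: Denominator = N*kB = 28*1.381e-23 = 3.867e-22
Step 3: T = 1.133e-18 / 3.867e-22 = 2930 K

2930


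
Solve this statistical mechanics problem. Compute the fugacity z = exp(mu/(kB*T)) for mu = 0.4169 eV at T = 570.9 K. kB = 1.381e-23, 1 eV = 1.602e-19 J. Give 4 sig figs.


Step 1: Convert mu to Joules: 0.4169*1.602e-19 = 6.679e-20 J
Step 2: kB*T = 1.381e-23*570.9 = 7.884e-21 J
Step 3: mu/(kB*T) = 8.471
Step 4: z = exp(8.471) = 4775

4775


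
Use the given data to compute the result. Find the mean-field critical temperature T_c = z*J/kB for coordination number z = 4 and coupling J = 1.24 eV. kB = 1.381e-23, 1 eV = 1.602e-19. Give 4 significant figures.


Step 1: z*J = 4*1.24 = 4.96 eV
Step 2: Convert to Joules: 4.96*1.602e-19 = 7.946e-19 J
Step 3: T_c = 7.946e-19 / 1.381e-23 = 5.754e+04 K

5.754e+04


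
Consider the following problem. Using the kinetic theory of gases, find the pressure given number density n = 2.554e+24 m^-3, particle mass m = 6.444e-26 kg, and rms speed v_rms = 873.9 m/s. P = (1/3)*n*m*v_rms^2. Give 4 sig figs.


Step 1: v_rms^2 = 873.9^2 = 7.637e+05
Step 2: n*m = 2.554e+24*6.444e-26 = 0.1646
Step 3: P = (1/3)*0.1646*7.637e+05 = 4.19e+04 Pa

4.19e+04


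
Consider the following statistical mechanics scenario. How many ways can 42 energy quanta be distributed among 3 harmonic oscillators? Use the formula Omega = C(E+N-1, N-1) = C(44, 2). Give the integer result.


Step 1: Use binomial coefficient C(44, 2)
Step 2: Numerator = 44! / 42!
Step 3: Denominator = 2!
Step 4: Omega = 946

946


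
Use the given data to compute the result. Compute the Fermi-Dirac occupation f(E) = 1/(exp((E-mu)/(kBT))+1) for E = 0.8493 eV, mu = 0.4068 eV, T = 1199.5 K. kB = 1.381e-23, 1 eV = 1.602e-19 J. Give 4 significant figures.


Step 1: (E - mu) = 0.8493 - 0.4068 = 0.4425 eV
Step 2: Convert: (E-mu)*eV = 7.089e-20 J
Step 3: x = (E-mu)*eV/(kB*T) = 4.279
Step 4: f = 1/(exp(4.279)+1) = 0.01366

0.01366


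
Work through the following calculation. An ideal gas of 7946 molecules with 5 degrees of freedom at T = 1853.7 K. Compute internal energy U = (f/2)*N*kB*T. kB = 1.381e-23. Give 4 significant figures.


Step 1: f/2 = 5/2 = 2.5
Step 2: N*kB*T = 7946*1.381e-23*1853.7 = 2.034e-16
Step 3: U = 2.5 * 2.034e-16 = 5.085e-16 J

5.085e-16


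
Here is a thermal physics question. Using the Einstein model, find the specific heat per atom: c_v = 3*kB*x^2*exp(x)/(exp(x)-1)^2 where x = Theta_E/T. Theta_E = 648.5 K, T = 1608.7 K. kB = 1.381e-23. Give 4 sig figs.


Step 1: x = Theta_E/T = 648.5/1608.7 = 0.4031
Step 2: x^2 = 0.1625
Step 3: exp(x) = 1.496
Step 4: c_v = 3*1.381e-23*0.1625*1.496/(1.496-1)^2 = 4.087e-23

4.087e-23


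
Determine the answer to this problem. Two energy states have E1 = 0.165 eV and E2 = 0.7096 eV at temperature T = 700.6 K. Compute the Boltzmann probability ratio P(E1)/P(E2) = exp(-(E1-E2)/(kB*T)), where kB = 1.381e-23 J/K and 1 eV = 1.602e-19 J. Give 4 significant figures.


Step 1: Compute energy difference dE = E1 - E2 = 0.165 - 0.7096 = -0.5446 eV
Step 2: Convert to Joules: dE_J = -0.5446 * 1.602e-19 = -8.724e-20 J
Step 3: Compute exponent = -dE_J / (kB * T) = -(-8.724e-20) / (1.381e-23 * 700.6) = 9.017
Step 4: P(E1)/P(E2) = exp(9.017) = 8244

8244


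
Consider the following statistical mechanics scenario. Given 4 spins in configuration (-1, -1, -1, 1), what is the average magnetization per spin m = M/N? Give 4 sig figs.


Step 1: Count up spins (+1): 1, down spins (-1): 3
Step 2: Total magnetization M = 1 - 3 = -2
Step 3: m = M/N = -2/4 = -0.5

-0.5


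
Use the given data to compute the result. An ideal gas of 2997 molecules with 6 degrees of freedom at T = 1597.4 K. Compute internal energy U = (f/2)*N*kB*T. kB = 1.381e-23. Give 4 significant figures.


Step 1: f/2 = 6/2 = 3.0
Step 2: N*kB*T = 2997*1.381e-23*1597.4 = 6.611e-17
Step 3: U = 3.0 * 6.611e-17 = 1.983e-16 J

1.983e-16


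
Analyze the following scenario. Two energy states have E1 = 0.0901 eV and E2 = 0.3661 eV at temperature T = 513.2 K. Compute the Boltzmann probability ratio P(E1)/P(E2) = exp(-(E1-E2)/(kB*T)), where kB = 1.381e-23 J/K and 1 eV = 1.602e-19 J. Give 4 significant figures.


Step 1: Compute energy difference dE = E1 - E2 = 0.0901 - 0.3661 = -0.276 eV
Step 2: Convert to Joules: dE_J = -0.276 * 1.602e-19 = -4.422e-20 J
Step 3: Compute exponent = -dE_J / (kB * T) = -(-4.422e-20) / (1.381e-23 * 513.2) = 6.239
Step 4: P(E1)/P(E2) = exp(6.239) = 512.2

512.2


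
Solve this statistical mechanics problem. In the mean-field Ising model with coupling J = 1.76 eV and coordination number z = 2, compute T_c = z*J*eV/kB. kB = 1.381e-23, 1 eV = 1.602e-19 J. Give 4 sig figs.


Step 1: z*J = 2*1.76 = 3.52 eV
Step 2: Convert to Joules: 3.52*1.602e-19 = 5.639e-19 J
Step 3: T_c = 5.639e-19 / 1.381e-23 = 4.083e+04 K

4.083e+04


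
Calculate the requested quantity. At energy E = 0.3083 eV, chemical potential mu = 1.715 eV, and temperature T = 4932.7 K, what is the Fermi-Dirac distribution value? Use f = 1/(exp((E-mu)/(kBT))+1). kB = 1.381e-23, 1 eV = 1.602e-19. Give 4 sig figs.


Step 1: (E - mu) = 0.3083 - 1.715 = -1.407 eV
Step 2: Convert: (E-mu)*eV = -2.254e-19 J
Step 3: x = (E-mu)*eV/(kB*T) = -3.308
Step 4: f = 1/(exp(-3.308)+1) = 0.9647

0.9647


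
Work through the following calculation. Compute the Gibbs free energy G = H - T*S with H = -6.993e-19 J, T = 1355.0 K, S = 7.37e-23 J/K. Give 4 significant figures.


Step 1: T*S = 1355.0 * 7.37e-23 = 9.986e-20 J
Step 2: G = H - T*S = -6.993e-19 - 9.986e-20
Step 3: G = -7.992e-19 J

-7.992e-19


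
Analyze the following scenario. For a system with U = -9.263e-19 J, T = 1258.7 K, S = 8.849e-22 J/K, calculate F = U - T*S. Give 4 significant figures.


Step 1: T*S = 1258.7 * 8.849e-22 = 1.114e-18 J
Step 2: F = U - T*S = -9.263e-19 - 1.114e-18
Step 3: F = -2.04e-18 J

-2.04e-18


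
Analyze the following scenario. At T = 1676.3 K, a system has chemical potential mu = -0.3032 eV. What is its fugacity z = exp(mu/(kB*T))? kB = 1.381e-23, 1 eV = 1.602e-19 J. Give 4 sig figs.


Step 1: Convert mu to Joules: -0.3032*1.602e-19 = -4.857e-20 J
Step 2: kB*T = 1.381e-23*1676.3 = 2.315e-20 J
Step 3: mu/(kB*T) = -2.098
Step 4: z = exp(-2.098) = 0.1227

0.1227


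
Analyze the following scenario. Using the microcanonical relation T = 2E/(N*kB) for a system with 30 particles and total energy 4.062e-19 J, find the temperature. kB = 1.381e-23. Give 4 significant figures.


Step 1: Numerator = 2*E = 2*4.062e-19 = 8.124e-19 J
Step 2: Denominator = N*kB = 30*1.381e-23 = 4.143e-22
Step 3: T = 8.124e-19 / 4.143e-22 = 1961 K

1961


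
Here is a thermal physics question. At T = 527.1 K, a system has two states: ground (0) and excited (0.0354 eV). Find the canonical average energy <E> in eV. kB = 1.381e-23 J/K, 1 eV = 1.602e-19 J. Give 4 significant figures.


Step 1: beta*E = 0.0354*1.602e-19/(1.381e-23*527.1) = 0.7791
Step 2: exp(-beta*E) = 0.4588
Step 3: <E> = 0.0354*0.4588/(1+0.4588) = 0.01113 eV

0.01113


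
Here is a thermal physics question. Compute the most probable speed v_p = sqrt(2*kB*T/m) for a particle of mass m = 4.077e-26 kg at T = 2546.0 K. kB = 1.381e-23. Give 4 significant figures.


Step 1: Numerator = 2*kB*T = 2*1.381e-23*2546.0 = 7.032e-20
Step 2: Ratio = 7.032e-20 / 4.077e-26 = 1.725e+06
Step 3: v_p = sqrt(1.725e+06) = 1313 m/s

1313


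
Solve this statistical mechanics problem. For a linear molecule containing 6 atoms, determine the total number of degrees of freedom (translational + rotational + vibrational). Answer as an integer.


Step 1: Translational DOF = 3
Step 2: Rotational DOF (linear) = 2
Step 3: Vibrational DOF = 3*6 - 5 = 13
Step 4: Total = 3 + 2 + 13 = 18

18


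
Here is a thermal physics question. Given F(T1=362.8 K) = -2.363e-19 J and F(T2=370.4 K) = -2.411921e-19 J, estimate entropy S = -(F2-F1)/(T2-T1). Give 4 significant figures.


Step 1: dF = F2 - F1 = -2.411921e-19 - (-2.363e-19) = -4.8921e-21 J
Step 2: dT = T2 - T1 = 370.4 - 362.8 = 7.6 K
Step 3: S = -dF/dT = -(-4.8921e-21)/7.6 = 6.437e-22 J/K

6.437e-22


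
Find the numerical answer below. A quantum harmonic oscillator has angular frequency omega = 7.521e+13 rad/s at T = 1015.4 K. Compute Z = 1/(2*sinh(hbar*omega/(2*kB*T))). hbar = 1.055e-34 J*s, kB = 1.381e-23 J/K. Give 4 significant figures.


Step 1: Compute x = hbar*omega/(kB*T) = 1.055e-34*7.521e+13/(1.381e-23*1015.4) = 0.5658
Step 2: x/2 = 0.2829
Step 3: sinh(x/2) = 0.2867
Step 4: Z = 1/(2*0.2867) = 1.744

1.744


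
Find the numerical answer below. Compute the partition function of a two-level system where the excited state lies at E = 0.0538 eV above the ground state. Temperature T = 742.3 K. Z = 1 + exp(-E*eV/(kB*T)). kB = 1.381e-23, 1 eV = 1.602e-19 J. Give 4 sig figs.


Step 1: Compute beta*E = E*eV/(kB*T) = 0.0538*1.602e-19/(1.381e-23*742.3) = 0.8408
Step 2: exp(-beta*E) = exp(-0.8408) = 0.4314
Step 3: Z = 1 + 0.4314 = 1.431

1.431


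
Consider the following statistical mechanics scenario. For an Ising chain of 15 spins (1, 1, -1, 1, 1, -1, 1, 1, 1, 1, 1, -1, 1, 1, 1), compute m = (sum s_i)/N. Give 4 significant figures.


Step 1: Count up spins (+1): 12, down spins (-1): 3
Step 2: Total magnetization M = 12 - 3 = 9
Step 3: m = M/N = 9/15 = 0.6

0.6


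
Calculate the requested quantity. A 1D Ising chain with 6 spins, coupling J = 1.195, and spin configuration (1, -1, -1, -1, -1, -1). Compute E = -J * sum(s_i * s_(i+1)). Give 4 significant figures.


Step 1: Nearest-neighbor products: -1, 1, 1, 1, 1
Step 2: Sum of products = 3
Step 3: E = -1.195 * 3 = -3.585

-3.585


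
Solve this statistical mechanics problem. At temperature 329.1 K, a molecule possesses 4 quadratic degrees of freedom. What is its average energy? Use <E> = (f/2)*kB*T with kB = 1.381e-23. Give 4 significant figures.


Step 1: f/2 = 4/2 = 2
Step 2: kB*T = 1.381e-23 * 329.1 = 4.545e-21
Step 3: <E> = 2 * 4.545e-21 = 9.09e-21 J

9.09e-21


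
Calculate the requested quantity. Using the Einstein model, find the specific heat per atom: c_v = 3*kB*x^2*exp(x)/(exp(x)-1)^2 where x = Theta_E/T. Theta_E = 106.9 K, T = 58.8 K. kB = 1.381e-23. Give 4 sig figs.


Step 1: x = Theta_E/T = 106.9/58.8 = 1.818
Step 2: x^2 = 3.305
Step 3: exp(x) = 6.16
Step 4: c_v = 3*1.381e-23*3.305*6.16/(6.16-1)^2 = 3.168e-23

3.168e-23


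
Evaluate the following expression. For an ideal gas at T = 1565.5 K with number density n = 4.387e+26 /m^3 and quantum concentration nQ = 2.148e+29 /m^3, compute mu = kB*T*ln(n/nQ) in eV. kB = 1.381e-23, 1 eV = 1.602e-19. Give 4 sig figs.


Step 1: n/nQ = 4.387e+26/2.148e+29 = 0.002042
Step 2: ln(n/nQ) = -6.194
Step 3: mu = kB*T*ln(n/nQ) = 2.162e-20*-6.194 = -1.339e-19 J
Step 4: Convert to eV: -1.339e-19/1.602e-19 = -0.8359 eV

-0.8359


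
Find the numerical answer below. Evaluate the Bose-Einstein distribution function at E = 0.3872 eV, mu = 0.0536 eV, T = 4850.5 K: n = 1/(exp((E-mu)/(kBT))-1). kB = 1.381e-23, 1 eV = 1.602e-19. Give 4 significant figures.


Step 1: (E - mu) = 0.3336 eV
Step 2: x = (E-mu)*eV/(kB*T) = 0.3336*1.602e-19/(1.381e-23*4850.5) = 0.7978
Step 3: exp(x) = 2.221
Step 4: n = 1/(exp(x)-1) = 0.8192

0.8192


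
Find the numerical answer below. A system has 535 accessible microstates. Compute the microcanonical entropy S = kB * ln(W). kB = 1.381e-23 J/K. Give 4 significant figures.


Step 1: ln(W) = ln(535) = 6.282
Step 2: S = kB * ln(W) = 1.381e-23 * 6.282
Step 3: S = 8.676e-23 J/K

8.676e-23


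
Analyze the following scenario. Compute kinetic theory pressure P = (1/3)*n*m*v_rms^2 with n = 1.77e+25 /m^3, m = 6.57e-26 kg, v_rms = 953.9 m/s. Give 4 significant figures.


Step 1: v_rms^2 = 953.9^2 = 9.099e+05
Step 2: n*m = 1.77e+25*6.57e-26 = 1.163
Step 3: P = (1/3)*1.163*9.099e+05 = 3.527e+05 Pa

3.527e+05
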